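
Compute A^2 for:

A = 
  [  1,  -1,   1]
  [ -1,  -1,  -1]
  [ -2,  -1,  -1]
A² = A·A:
A²[1,1] = (1)(1) + (-1)(-1) + (1)(-2) = 0
A²[1,2] = (1)(-1) + (-1)(-1) + (1)(-1) = -1
A²[1,3] = (1)(1) + (-1)(-1) + (1)(-1) = 1
A²[2,1] = (-1)(1) + (-1)(-1) + (-1)(-2) = 2
A²[2,2] = (-1)(-1) + (-1)(-1) + (-1)(-1) = 3
A²[2,3] = (-1)(1) + (-1)(-1) + (-1)(-1) = 1
A²[3,1] = (-2)(1) + (-1)(-1) + (-1)(-2) = 1
A²[3,2] = (-2)(-1) + (-1)(-1) + (-1)(-1) = 4
A²[3,3] = (-2)(1) + (-1)(-1) + (-1)(-1) = 0
A² = 
  [  0,  -1,   1]
  [  2,   3,   1]
  [  1,   4,   0]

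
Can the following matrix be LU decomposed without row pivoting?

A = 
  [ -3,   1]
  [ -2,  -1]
Yes.
A[1,1] = -3 ≠ 0, so Gaussian elimination proceeds without a row swap: multiplier ℓ₂₁ = (-2)/(-3) = 2/3, and U[2,2] = -1 - (2/3)(1) = -5/3.
L = 
  [  1,   0]
  [2/3,   1]
U = 
  [  -3,    1]
  [   0, -5/3]
Check row 2 of LU: [(2/3)(-3), (2/3)(1) + (-5/3)] = [-2, -1] = row 2 of A ✓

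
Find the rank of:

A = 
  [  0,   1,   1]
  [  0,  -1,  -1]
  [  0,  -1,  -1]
rank(A) = 1

Row reduce:
R2 → R2 + (1)·R1
R3 → R3 + (1)·R1
REF = 
  [  0,   1,   1]
  [  0,   0,   0]
  [  0,   0,   0]
Pivot columns: 2 → 1 pivot.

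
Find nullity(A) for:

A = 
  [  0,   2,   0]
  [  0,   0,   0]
nullity(A) = 2

Row reduce:
(no row operations needed)
REF = 
  [  0,   2,   0]
  [  0,   0,   0]
Pivot columns: 2 → 1 pivot.
rank(A) = 1, so nullity(A) = 3 - 1 = 2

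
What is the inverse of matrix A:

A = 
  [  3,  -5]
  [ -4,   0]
det(A) = (3)(0) - (-5)(-4) = -20
For a 2×2 matrix, A⁻¹ = (1/det(A)) · [[d, -b], [-c, a]]
    = (-1/20) · [[0, 5], [4, 3]]

A⁻¹ = 
  [    0,  -1/4]
  [ -1/5, -3/20]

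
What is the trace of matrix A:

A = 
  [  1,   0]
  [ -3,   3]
4

tr(A) = 1 + 3 = 4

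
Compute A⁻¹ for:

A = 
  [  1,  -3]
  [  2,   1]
det(A) = (1)(1) - (-3)(2) = 7
For a 2×2 matrix, A⁻¹ = (1/det(A)) · [[d, -b], [-c, a]]
    = (1/7) · [[1, 3], [-2, 1]]

A⁻¹ = 
  [ 1/7,  3/7]
  [-2/7,  1/7]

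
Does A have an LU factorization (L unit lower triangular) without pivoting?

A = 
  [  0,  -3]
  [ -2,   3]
No.
A[1,1] = 0 but A[2,1] = -2 ≠ 0. Any LU with L unit lower triangular has (LU)[1,1] = U[1,1] and (LU)[2,1] = L[2,1]·U[1,1]; matching A forces U[1,1] = 0, which then forces (LU)[2,1] = 0 ≠ -2. A row swap (pivoting) is required.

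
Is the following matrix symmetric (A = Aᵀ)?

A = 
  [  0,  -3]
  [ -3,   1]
Yes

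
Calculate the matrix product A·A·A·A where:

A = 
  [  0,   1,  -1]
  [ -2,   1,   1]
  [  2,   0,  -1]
A^4 = 
  [ 12,  -1,  -8]
  [ -4,   5,  -4]
  [ 10,  -6,   1]

A² = A·A:
A²[1,1] = (0)(0) + (1)(-2) + (-1)(2) = -4
A²[1,2] = (0)(1) + (1)(1) + (-1)(0) = 1
A²[1,3] = (0)(-1) + (1)(1) + (-1)(-1) = 2
A²[2,1] = (-2)(0) + (1)(-2) + (1)(2) = 0
A²[2,2] = (-2)(1) + (1)(1) + (1)(0) = -1
A²[2,3] = (-2)(-1) + (1)(1) + (1)(-1) = 2
A²[3,1] = (2)(0) + (0)(-2) + (-1)(2) = -2
A²[3,2] = (2)(1) + (0)(1) + (-1)(0) = 2
A²[3,3] = (2)(-1) + (0)(1) + (-1)(-1) = -1
A² = 
  [ -4,   1,   2]
  [  0,  -1,   2]
  [ -2,   2,  -1]

A^3 = A^2·A:
A^3[1,1] = (-4)(0) + (1)(-2) + (2)(2) = 2
A^3[1,2] = (-4)(1) + (1)(1) + (2)(0) = -3
A^3[1,3] = (-4)(-1) + (1)(1) + (2)(-1) = 3
A^3[2,1] = (0)(0) + (-1)(-2) + (2)(2) = 6
A^3[2,2] = (0)(1) + (-1)(1) + (2)(0) = -1
A^3[2,3] = (0)(-1) + (-1)(1) + (2)(-1) = -3
A^3[3,1] = (-2)(0) + (2)(-2) + (-1)(2) = -6
A^3[3,2] = (-2)(1) + (2)(1) + (-1)(0) = 0
A^3[3,3] = (-2)(-1) + (2)(1) + (-1)(-1) = 5
A^3 = 
  [  2,  -3,   3]
  [  6,  -1,  -3]
  [ -6,   0,   5]

A^4 = A^3·A:
A^4[1,1] = (2)(0) + (-3)(-2) + (3)(2) = 12
A^4[1,2] = (2)(1) + (-3)(1) + (3)(0) = -1
A^4[1,3] = (2)(-1) + (-3)(1) + (3)(-1) = -8
A^4[2,1] = (6)(0) + (-1)(-2) + (-3)(2) = -4
A^4[2,2] = (6)(1) + (-1)(1) + (-3)(0) = 5
A^4[2,3] = (6)(-1) + (-1)(1) + (-3)(-1) = -4
A^4[3,1] = (-6)(0) + (0)(-2) + (5)(2) = 10
A^4[3,2] = (-6)(1) + (0)(1) + (5)(0) = -6
A^4[3,3] = (-6)(-1) + (0)(1) + (5)(-1) = 1
A^4 = 
  [ 12,  -1,  -8]
  [ -4,   5,  -4]
  [ 10,  -6,   1]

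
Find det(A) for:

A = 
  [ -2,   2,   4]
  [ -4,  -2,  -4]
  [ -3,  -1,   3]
Cofactor expansion along row 1:
det(A) = (-2)·((-2)(3) - (-4)(-1)) - (2)·((-4)(3) - (-4)(-3)) + (4)·((-4)(-1) - (-2)(-3))
  = (-2)(-10) - (2)(-24) + (4)(-2)
  = 60

det(A) = 60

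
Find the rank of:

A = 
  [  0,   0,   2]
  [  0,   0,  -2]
rank(A) = 1

Row reduce:
R2 → R2 + (1)·R1
REF = 
  [  0,   0,   2]
  [  0,   0,   0]
Pivot columns: 3 → 1 pivot.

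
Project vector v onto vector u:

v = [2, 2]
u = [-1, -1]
proj_u(v) = [2, 2]

v·u = (2)(-1) + (2)(-1) = -4
u·u = (-1)² + (-1)² = 2
proj_u(v) = (v·u / u·u) × u = (-4/2) × u = (-2) × u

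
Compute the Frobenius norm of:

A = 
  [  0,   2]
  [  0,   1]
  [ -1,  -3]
||A||_F = 3.873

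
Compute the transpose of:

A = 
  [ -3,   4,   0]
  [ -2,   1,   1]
Aᵀ = 
  [ -3,  -2]
  [  4,   1]
  [  0,   1]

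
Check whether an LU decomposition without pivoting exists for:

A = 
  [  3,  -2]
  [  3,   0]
Yes.
A[1,1] = 3 ≠ 0, so Gaussian elimination proceeds without a row swap: multiplier ℓ₂₁ = (3)/(3) = 1, and U[2,2] = 0 - (1)(-2) = 2.
L = 
  [  1,   0]
  [  1,   1]
U = 
  [  3,  -2]
  [  0,   2]
Check row 2 of LU: [(1)(3), (1)(-2) + 2] = [3, 0] = row 2 of A ✓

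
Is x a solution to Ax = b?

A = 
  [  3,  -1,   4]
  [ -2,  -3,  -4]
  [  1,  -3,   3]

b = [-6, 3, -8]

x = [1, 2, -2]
No

Ax = [-7, 0, -11] ≠ b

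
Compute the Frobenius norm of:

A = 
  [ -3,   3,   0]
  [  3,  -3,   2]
||A||_F = 6.325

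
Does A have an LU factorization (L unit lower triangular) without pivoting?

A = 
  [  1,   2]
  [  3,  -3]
Yes.
A[1,1] = 1 ≠ 0, so Gaussian elimination proceeds without a row swap: multiplier ℓ₂₁ = (3)/(1) = 3, and U[2,2] = -3 - (3)(2) = -9.
L = 
  [  1,   0]
  [  3,   1]
U = 
  [  1,   2]
  [  0,  -9]
Check row 2 of LU: [(3)(1), (3)(2) + (-9)] = [3, -3] = row 2 of A ✓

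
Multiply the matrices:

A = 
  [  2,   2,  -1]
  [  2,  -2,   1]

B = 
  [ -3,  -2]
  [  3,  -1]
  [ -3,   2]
A is 2×3 and B is 3×2, so AB is 2×2. Each entry is (row of A)·(column of B):
AB[1,1] = (2)(-3) + (2)(3) + (-1)(-3) = 3
AB[1,2] = (2)(-2) + (2)(-1) + (-1)(2) = -8
AB[2,1] = (2)(-3) + (-2)(3) + (1)(-3) = -15
AB[2,2] = (2)(-2) + (-2)(-1) + (1)(2) = 0

AB = 
  [  3,  -8]
  [-15,   0]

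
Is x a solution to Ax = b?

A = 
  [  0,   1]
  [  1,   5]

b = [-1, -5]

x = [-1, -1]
No

Ax = [-1, -6] ≠ b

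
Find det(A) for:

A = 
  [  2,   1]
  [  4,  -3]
-10

For a 2×2 matrix, det = ad - bc = (2)(-3) - (1)(4) = -10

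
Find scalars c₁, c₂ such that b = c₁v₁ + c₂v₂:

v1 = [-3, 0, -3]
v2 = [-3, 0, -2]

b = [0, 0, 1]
c1 = -1, c2 = 1

b = -1·v1 + 1·v2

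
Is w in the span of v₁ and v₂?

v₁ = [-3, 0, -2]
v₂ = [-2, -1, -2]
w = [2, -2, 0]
Yes

Form the augmented matrix and row-reduce:
[v₁|v₂|w] = 
  [ -3,  -2,   2]
  [  0,  -1,  -2]
  [ -2,  -2,   0]
R3 → R3 - (2/3)·R1
R3 → R3 - (2/3)·R2
REF = 
  [ -3,  -2,   2]
  [  0,  -1,  -2]
  [  0,   0,   0]

No row of the form [0 0 | nonzero], so the system is consistent. Back-substitution gives c₁ = -2, c₂ = 2: w = (-2)·v₁ + (2)·v₂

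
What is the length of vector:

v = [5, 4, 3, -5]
8.66

||v||₂ = √((5)² + (4)² + (3)² + (-5)²) = √75 = 8.66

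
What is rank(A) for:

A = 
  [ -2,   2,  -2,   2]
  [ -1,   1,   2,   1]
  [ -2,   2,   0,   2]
Row reduce:
R2 → R2 - (1/2)·R1
R3 → R3 - (1)·R1
R3 → R3 - (2/3)·R2
REF = 
  [ -2,   2,  -2,   2]
  [  0,   0,   3,   0]
  [  0,   0,   0,   0]
Pivot columns: 1, 3 → 2 pivots.

rank(A) = 2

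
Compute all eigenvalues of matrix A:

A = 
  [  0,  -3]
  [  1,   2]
λ = 1 + i√2, 1 - i√2  (≈ 1 + 1.414i, 1 - 1.414i)

tr(A) = 2, det(A) = 3
Characteristic polynomial: λ² - tr(A)λ + det(A) = λ² - 2λ + 3
λ² - 2λ + 3 = 0  ⇒  λ = (2 ± √((-2)² - 4·(3)))/2 = (2 ± √(-8))/2
  = 1 + i√2,  1 - i√2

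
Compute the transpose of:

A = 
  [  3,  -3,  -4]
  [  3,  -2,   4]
Aᵀ = 
  [  3,   3]
  [ -3,  -2]
  [ -4,   4]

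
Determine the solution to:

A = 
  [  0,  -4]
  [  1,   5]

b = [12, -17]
x = [-2, -3]

Row reduce the augmented matrix [A|b]:
Swap R1 ↔ R2
REF = 
  [  1,   5, -17]
  [  0,  -4,  12]

Back-substitution:
x₂ = 12 / (-4) = -3
x₁ = (-17 - (5)(-3)) / 1 = -2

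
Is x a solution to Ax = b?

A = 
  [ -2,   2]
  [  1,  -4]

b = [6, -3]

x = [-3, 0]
Yes

Ax = [6, -3] = b ✓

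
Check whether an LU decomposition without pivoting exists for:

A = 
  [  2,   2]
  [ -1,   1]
Yes.
A[1,1] = 2 ≠ 0, so Gaussian elimination proceeds without a row swap: multiplier ℓ₂₁ = (-1)/(2) = -1/2, and U[2,2] = 1 - (-1/2)(2) = 2.
L = 
  [   1,    0]
  [-1/2,    1]
U = 
  [  2,   2]
  [  0,   2]
Check row 2 of LU: [(-1/2)(2), (-1/2)(2) + 2] = [-1, 1] = row 2 of A ✓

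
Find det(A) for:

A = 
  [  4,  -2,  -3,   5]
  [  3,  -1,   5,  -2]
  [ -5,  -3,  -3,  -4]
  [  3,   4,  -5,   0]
-1378

Cofactor expansion along row 1: det(A) = a₁₁M₁₁ - a₁₂M₁₂ + a₁₃M₁₃ - a₁₄M₁₄

M₁₁ = det[[-1, 5, -2]; [-3, -3, -4]; [4, -5, 0]]
  = (-1)·((-3)(0) - (-4)(-5)) - (5)·((-3)(0) - (-4)(4)) + (-2)·((-3)(-5) - (-3)(4))
  = (-1)(-20) - (5)(16) + (-2)(27)
  = -114
M₁₂ = det[[3, 5, -2]; [-5, -3, -4]; [3, -5, 0]]
  = (3)·((-3)(0) - (-4)(-5)) - (5)·((-5)(0) - (-4)(3)) + (-2)·((-5)(-5) - (-3)(3))
  = (3)(-20) - (5)(12) + (-2)(34)
  = -188
M₁₃ = det[[3, -1, -2]; [-5, -3, -4]; [3, 4, 0]]
  = (3)·((-3)(0) - (-4)(4)) - (-1)·((-5)(0) - (-4)(3)) + (-2)·((-5)(4) - (-3)(3))
  = (3)(16) - (-1)(12) + (-2)(-11)
  = 82
M₁₄ = det[[3, -1, 5]; [-5, -3, -3]; [3, 4, -5]]
  = (3)·((-3)(-5) - (-3)(4)) - (-1)·((-5)(-5) - (-3)(3)) + (5)·((-5)(4) - (-3)(3))
  = (3)(27) - (-1)(34) + (5)(-11)
  = 60

det(A) = (4)(-114) - (-2)(-188) + (-3)(82) - (5)(60) = -1378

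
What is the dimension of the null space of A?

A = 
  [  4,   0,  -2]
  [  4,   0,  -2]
nullity(A) = 2

Row reduce:
R2 → R2 - (1)·R1
REF = 
  [  4,   0,  -2]
  [  0,   0,   0]
Pivot columns: 1 → 1 pivot.
rank(A) = 1, so nullity(A) = 3 - 1 = 2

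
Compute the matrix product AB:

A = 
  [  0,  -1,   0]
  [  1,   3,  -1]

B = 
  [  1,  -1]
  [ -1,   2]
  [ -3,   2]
AB = 
  [  1,  -2]
  [  1,   3]

A is 2×3 and B is 3×2, so AB is 2×2. Each entry is (row of A)·(column of B):
AB[1,1] = (0)(1) + (-1)(-1) + (0)(-3) = 1
AB[1,2] = (0)(-1) + (-1)(2) + (0)(2) = -2
AB[2,1] = (1)(1) + (3)(-1) + (-1)(-3) = 1
AB[2,2] = (1)(-1) + (3)(2) + (-1)(2) = 3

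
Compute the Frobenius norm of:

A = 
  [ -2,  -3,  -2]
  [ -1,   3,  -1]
||A||_F = 5.292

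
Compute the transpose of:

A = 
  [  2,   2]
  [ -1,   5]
Aᵀ = 
  [  2,  -1]
  [  2,   5]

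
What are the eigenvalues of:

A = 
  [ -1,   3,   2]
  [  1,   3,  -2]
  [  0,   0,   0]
λ = 0, 1 + √7, 1 - √7  (≈ 0, 3.646, -1.646)

Characteristic polynomial: det(λI - A) = λ³ - 2λ² - 6λ
The constant term is 0, so λ = 0 is a root: p(λ) = λ(λ² - 2λ - 6)
λ² - 2λ - 6 = 0  ⇒  λ = (2 ± √((-2)² - 4·(-6)))/2 = (2 ± √(28))/2
  = 1 + √7,  1 - √7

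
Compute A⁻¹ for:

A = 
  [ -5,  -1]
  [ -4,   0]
det(A) = (-5)(0) - (-1)(-4) = -4
For a 2×2 matrix, A⁻¹ = (1/det(A)) · [[d, -b], [-c, a]]
    = (-1/4) · [[0, 1], [4, -5]]

A⁻¹ = 
  [   0, -1/4]
  [  -1,  5/4]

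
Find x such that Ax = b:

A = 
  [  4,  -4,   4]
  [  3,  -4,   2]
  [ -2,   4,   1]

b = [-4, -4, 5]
x = [-2, 0, 1]

Row reduce the augmented matrix [A|b]:
R2 → R2 - (3/4)·R1
R3 → R3 + (1/2)·R1
R3 → R3 + (2)·R2
REF = 
  [  4,  -4,   4,  -4]
  [  0,  -1,  -1,  -1]
  [  0,   0,   1,   1]

Back-substitution:
x₃ = 1 / 1 = 1
x₂ = (-1 - (-1)(1)) / (-1) = 0
x₁ = (-4 - (-4)(0) - (4)(1)) / 4 = -2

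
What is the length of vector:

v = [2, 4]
4.472

||v||₂ = √((2)² + (4)²) = √20 = 4.472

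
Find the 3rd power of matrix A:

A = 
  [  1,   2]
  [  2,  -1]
A^3 = 
  [  5,  10]
  [ 10,  -5]

A² = A·A:
A²[1,1] = (1)(1) + (2)(2) = 5
A²[1,2] = (1)(2) + (2)(-1) = 0
A²[2,1] = (2)(1) + (-1)(2) = 0
A²[2,2] = (2)(2) + (-1)(-1) = 5
A² = 
  [  5,   0]
  [  0,   5]

A^3 = A^2·A:
A^3[1,1] = (5)(1) + (0)(2) = 5
A^3[1,2] = (5)(2) + (0)(-1) = 10
A^3[2,1] = (0)(1) + (5)(2) = 10
A^3[2,2] = (0)(2) + (5)(-1) = -5
A^3 = 
  [  5,  10]
  [ 10,  -5]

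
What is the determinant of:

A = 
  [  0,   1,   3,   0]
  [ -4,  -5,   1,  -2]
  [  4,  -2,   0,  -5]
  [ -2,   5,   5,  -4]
Cofactor expansion along row 1: det(A) = a₁₁M₁₁ - a₁₂M₁₂ + a₁₃M₁₃ - a₁₄M₁₄

M₁₁ = det[[-5, 1, -2]; [-2, 0, -5]; [5, 5, -4]]
  = (-5)·((0)(-4) - (-5)(5)) - (1)·((-2)(-4) - (-5)(5)) + (-2)·((-2)(5) - (0)(5))
  = (-5)(25) - (1)(33) + (-2)(-10)
  = -138
M₁₂ = det[[-4, 1, -2]; [4, 0, -5]; [-2, 5, -4]]
  = (-4)·((0)(-4) - (-5)(5)) - (1)·((4)(-4) - (-5)(-2)) + (-2)·((4)(5) - (0)(-2))
  = (-4)(25) - (1)(-26) + (-2)(20)
  = -114
M₁₃ = det[[-4, -5, -2]; [4, -2, -5]; [-2, 5, -4]]
  = (-4)·((-2)(-4) - (-5)(5)) - (-5)·((4)(-4) - (-5)(-2)) + (-2)·((4)(5) - (-2)(-2))
  = (-4)(33) - (-5)(-26) + (-2)(16)
  = -294
M₁₄ = det[[-4, -5, 1]; [4, -2, 0]; [-2, 5, 5]]
  = (-4)·((-2)(5) - (0)(5)) - (-5)·((4)(5) - (0)(-2)) + (1)·((4)(5) - (-2)(-2))
  = (-4)(-10) - (-5)(20) + (1)(16)
  = 156

det(A) = (0)(-138) - (1)(-114) + (3)(-294) - (0)(156) = -768

det(A) = -768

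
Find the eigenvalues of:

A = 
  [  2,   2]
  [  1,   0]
λ = 1 + √3, 1 - √3  (≈ 2.732, -0.7321)

tr(A) = 2, det(A) = -2
Characteristic polynomial: λ² - tr(A)λ + det(A) = λ² - 2λ - 2
λ² - 2λ - 2 = 0  ⇒  λ = (2 ± √((-2)² - 4·(-2)))/2 = (2 ± √(12))/2
  = 1 + √3,  1 - √3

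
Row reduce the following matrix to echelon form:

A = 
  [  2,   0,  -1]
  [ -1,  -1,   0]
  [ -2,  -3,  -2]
Row operations:
R2 → R2 + (1/2)·R1
R3 → R3 + (1)·R1
R3 → R3 - (3)·R2

Resulting echelon form:
REF = 
  [   2,    0,   -1]
  [   0,   -1, -1/2]
  [   0,    0, -3/2]

Rank = 3 (number of non-zero pivot rows).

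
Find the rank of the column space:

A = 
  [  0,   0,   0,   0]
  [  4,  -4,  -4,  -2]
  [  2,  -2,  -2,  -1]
dim(Col(A)) = 1

Row reduce:
Swap R1 ↔ R2
R3 → R3 - (1/2)·R1
REF = 
  [  4,  -4,  -4,  -2]
  [  0,   0,   0,   0]
  [  0,   0,   0,   0]
Pivot columns: 1 → 1 pivot.
dim(Col(A)) = number of pivot columns = 1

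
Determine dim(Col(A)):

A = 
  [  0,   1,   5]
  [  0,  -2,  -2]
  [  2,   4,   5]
dim(Col(A)) = 3

Row reduce:
Swap R1 ↔ R3
R3 → R3 + (1/2)·R2
REF = 
  [  2,   4,   5]
  [  0,  -2,  -2]
  [  0,   0,   4]
Pivot columns: 1, 2, 3 → 3 pivots.
dim(Col(A)) = number of pivot columns = 3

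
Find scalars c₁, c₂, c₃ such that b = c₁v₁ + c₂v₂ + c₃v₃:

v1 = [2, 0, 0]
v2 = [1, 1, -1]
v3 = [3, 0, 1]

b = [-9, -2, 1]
c1 = -2, c2 = -2, c3 = -1

b = -2·v1 + -2·v2 + -1·v3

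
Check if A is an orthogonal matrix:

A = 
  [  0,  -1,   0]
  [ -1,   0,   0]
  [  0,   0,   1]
Yes

AᵀA = 
  [  1,   0,   0]
  [  0,   1,   0]
  [  0,   0,   1]
= I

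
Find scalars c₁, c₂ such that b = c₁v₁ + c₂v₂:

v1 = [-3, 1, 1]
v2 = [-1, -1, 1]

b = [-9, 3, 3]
c1 = 3, c2 = 0

b = 3·v1 + 0·v2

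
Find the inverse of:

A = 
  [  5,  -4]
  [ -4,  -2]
det(A) = (5)(-2) - (-4)(-4) = -26
For a 2×2 matrix, A⁻¹ = (1/det(A)) · [[d, -b], [-c, a]]
    = (-1/26) · [[-2, 4], [4, 5]]

A⁻¹ = 
  [ 1/13, -2/13]
  [-2/13, -5/26]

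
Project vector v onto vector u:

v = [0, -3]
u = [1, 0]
proj_u(v) = [0, 0]

v·u = (0)(1) + (-3)(0) = 0
u·u = (1)² + (0)² = 1
proj_u(v) = (v·u / u·u) × u = (0/1) × u = (0) × u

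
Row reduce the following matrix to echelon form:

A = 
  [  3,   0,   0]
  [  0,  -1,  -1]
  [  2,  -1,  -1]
Row operations:
R3 → R3 - (2/3)·R1
R3 → R3 - (1)·R2

Resulting echelon form:
REF = 
  [  3,   0,   0]
  [  0,  -1,  -1]
  [  0,   0,   0]

Rank = 2 (number of non-zero pivot rows).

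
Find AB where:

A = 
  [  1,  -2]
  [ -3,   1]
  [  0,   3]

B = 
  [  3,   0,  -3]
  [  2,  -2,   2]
AB = 
  [ -1,   4,  -7]
  [ -7,  -2,  11]
  [  6,  -6,   6]

A is 3×2 and B is 2×3, so AB is 3×3. Each entry is (row of A)·(column of B):
AB[1,1] = (1)(3) + (-2)(2) = -1
AB[1,2] = (1)(0) + (-2)(-2) = 4
AB[1,3] = (1)(-3) + (-2)(2) = -7
AB[2,1] = (-3)(3) + (1)(2) = -7
AB[2,2] = (-3)(0) + (1)(-2) = -2
AB[2,3] = (-3)(-3) + (1)(2) = 11
AB[3,1] = (0)(3) + (3)(2) = 6
AB[3,2] = (0)(0) + (3)(-2) = -6
AB[3,3] = (0)(-3) + (3)(2) = 6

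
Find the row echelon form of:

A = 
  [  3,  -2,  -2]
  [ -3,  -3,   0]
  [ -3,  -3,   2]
Row operations:
R2 → R2 + (1)·R1
R3 → R3 + (1)·R1
R3 → R3 - (1)·R2

Resulting echelon form:
REF = 
  [  3,  -2,  -2]
  [  0,  -5,  -2]
  [  0,   0,   2]

Rank = 3 (number of non-zero pivot rows).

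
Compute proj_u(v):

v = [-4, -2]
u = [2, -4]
proj_u(v) = [0, 0]

v·u = (-4)(2) + (-2)(-4) = 0
u·u = (2)² + (-4)² = 20
proj_u(v) = (v·u / u·u) × u = (0/20) × u = (0) × u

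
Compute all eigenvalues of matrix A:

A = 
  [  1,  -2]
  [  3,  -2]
λ = (-1 + i√15)/2, (-1 - i√15)/2  (≈ -0.5 + 1.936i, -0.5 - 1.936i)

tr(A) = -1, det(A) = 4
Characteristic polynomial: λ² - tr(A)λ + det(A) = λ² + λ + 4
λ² + λ + 4 = 0  ⇒  λ = (-1 ± √((1)² - 4·(4)))/2 = (-1 ± √(-15))/2
  = (-1 + i√15)/2,  (-1 - i√15)/2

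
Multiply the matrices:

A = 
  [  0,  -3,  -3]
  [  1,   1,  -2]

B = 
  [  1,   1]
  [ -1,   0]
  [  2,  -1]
AB = 
  [ -3,   3]
  [ -4,   3]

A is 2×3 and B is 3×2, so AB is 2×2. Each entry is (row of A)·(column of B):
AB[1,1] = (0)(1) + (-3)(-1) + (-3)(2) = -3
AB[1,2] = (0)(1) + (-3)(0) + (-3)(-1) = 3
AB[2,1] = (1)(1) + (1)(-1) + (-2)(2) = -4
AB[2,2] = (1)(1) + (1)(0) + (-2)(-1) = 3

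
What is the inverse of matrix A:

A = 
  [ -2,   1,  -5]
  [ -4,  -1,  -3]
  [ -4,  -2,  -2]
det(A) = (-2)·((-1)(-2) - (-3)(-2)) - (1)·((-4)(-2) - (-3)(-4)) + (-5)·((-4)(-2) - (-1)(-4))
  = (-2)(-4) - (1)(-4) + (-5)(4)
  = -8
det(A) = -8 ≠ 0, so A is invertible.

Cofactors Cᵢⱼ = (-1)ⁱ⁺ʲ·Mᵢⱼ:
C = 
  [ -4,   4,   4]
  [ 12, -16,  -8]
  [ -8,  14,   6]

adj(A) = Cᵀ:
adj(A) = 
  [ -4,  12,  -8]
  [  4, -16,  14]
  [  4,  -8,   6]

A⁻¹ = (-1/8) · adj(A):
A⁻¹ = 
  [ 1/2, -3/2,    1]
  [-1/2,    2, -7/4]
  [-1/2,    1, -3/4]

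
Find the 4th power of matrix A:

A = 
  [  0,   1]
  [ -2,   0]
A^4 = 
  [  4,   0]
  [  0,   4]

A² = A·A:
A²[1,1] = (0)(0) + (1)(-2) = -2
A²[1,2] = (0)(1) + (1)(0) = 0
A²[2,1] = (-2)(0) + (0)(-2) = 0
A²[2,2] = (-2)(1) + (0)(0) = -2
A² = 
  [ -2,   0]
  [  0,  -2]

A^3 = A^2·A:
A^3[1,1] = (-2)(0) + (0)(-2) = 0
A^3[1,2] = (-2)(1) + (0)(0) = -2
A^3[2,1] = (0)(0) + (-2)(-2) = 4
A^3[2,2] = (0)(1) + (-2)(0) = 0
A^3 = 
  [  0,  -2]
  [  4,   0]

A^4 = A^3·A:
A^4[1,1] = (0)(0) + (-2)(-2) = 4
A^4[1,2] = (0)(1) + (-2)(0) = 0
A^4[2,1] = (4)(0) + (0)(-2) = 0
A^4[2,2] = (4)(1) + (0)(0) = 4
A^4 = 
  [  4,   0]
  [  0,   4]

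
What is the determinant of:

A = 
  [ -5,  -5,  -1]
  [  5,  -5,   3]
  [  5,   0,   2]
0

Cofactor expansion along row 1:
det(A) = (-5)·((-5)(2) - (3)(0)) - (-5)·((5)(2) - (3)(5)) + (-1)·((5)(0) - (-5)(5))
  = (-5)(-10) - (-5)(-5) + (-1)(25)
  = 0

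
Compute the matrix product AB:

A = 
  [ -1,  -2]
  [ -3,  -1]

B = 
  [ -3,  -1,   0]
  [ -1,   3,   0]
A is 2×2 and B is 2×3, so AB is 2×3. Each entry is (row of A)·(column of B):
AB[1,1] = (-1)(-3) + (-2)(-1) = 5
AB[1,2] = (-1)(-1) + (-2)(3) = -5
AB[1,3] = (-1)(0) + (-2)(0) = 0
AB[2,1] = (-3)(-3) + (-1)(-1) = 10
AB[2,2] = (-3)(-1) + (-1)(3) = 0
AB[2,3] = (-3)(0) + (-1)(0) = 0

AB = 
  [  5,  -5,   0]
  [ 10,   0,   0]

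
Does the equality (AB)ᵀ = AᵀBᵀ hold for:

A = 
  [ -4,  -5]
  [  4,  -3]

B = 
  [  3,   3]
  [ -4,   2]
No

(AB)ᵀ = 
  [  8,  24]
  [-22,   6]

AᵀBᵀ = 
  [  0,  24]
  [-24,  14]

The two matrices differ, so (AB)ᵀ ≠ AᵀBᵀ in general. The correct identity is (AB)ᵀ = BᵀAᵀ.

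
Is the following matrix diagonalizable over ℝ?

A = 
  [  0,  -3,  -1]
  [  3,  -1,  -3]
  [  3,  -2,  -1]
No

Characteristic polynomial: det(λI - A) = λ³ + 2λ² + 7λ - 21
By the rational root theorem any rational root is an integer dividing 21; none of those is a root, so p(λ) has no rational roots and hence (being an irreducible cubic) no repeated roots.
Discriminant of the cubic: Δ = -17703
Δ < 0 ⇒ one real eigenvalue and a complex-conjugate pair: λ ≈ -1.814 + 3.101i, -1.814 - 3.101i, 1.627
Has complex eigenvalues (not diagonalizable over ℝ).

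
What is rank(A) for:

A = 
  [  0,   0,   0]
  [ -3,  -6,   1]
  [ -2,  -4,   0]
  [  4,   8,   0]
Row reduce:
Swap R1 ↔ R2
R3 → R3 - (2/3)·R1
R4 → R4 + (4/3)·R1
Swap R2 ↔ R3
R4 → R4 + (2)·R2
REF = 
  [  -3,   -6,    1]
  [   0,    0, -2/3]
  [   0,    0,    0]
  [   0,    0,    0]
Pivot columns: 1, 3 → 2 pivots.

rank(A) = 2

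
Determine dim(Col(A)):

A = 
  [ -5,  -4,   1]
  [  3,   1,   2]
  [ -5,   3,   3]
Row reduce:
R2 → R2 + (3/5)·R1
R3 → R3 - (1)·R1
R3 → R3 + (5)·R2
REF = 
  [  -5,   -4,    1]
  [   0, -7/5, 13/5]
  [   0,    0,   15]
Pivot columns: 1, 2, 3 → 3 pivots.
dim(Col(A)) = number of pivot columns = 3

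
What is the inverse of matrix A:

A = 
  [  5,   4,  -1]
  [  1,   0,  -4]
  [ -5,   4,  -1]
det(A) = (5)·((0)(-1) - (-4)(4)) - (4)·((1)(-1) - (-4)(-5)) + (-1)·((1)(4) - (0)(-5))
  = (5)(16) - (4)(-21) + (-1)(4)
  = 160
det(A) = 160 ≠ 0, so A is invertible.

Cofactors Cᵢⱼ = (-1)ⁱ⁺ʲ·Mᵢⱼ:
C = 
  [ 16,  21,   4]
  [  0, -10, -40]
  [-16,  19,  -4]

adj(A) = Cᵀ:
adj(A) = 
  [ 16,   0, -16]
  [ 21, -10,  19]
  [  4, -40,  -4]

A⁻¹ = (1/160) · adj(A):
A⁻¹ = 
  [  1/10,      0,  -1/10]
  [21/160,  -1/16, 19/160]
  [  1/40,   -1/4,  -1/40]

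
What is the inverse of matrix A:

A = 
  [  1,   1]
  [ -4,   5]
det(A) = (1)(5) - (1)(-4) = 9
For a 2×2 matrix, A⁻¹ = (1/det(A)) · [[d, -b], [-c, a]]
    = (1/9) · [[5, -1], [4, 1]]

A⁻¹ = 
  [ 5/9, -1/9]
  [ 4/9,  1/9]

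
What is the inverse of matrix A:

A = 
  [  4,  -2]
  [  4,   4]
det(A) = (4)(4) - (-2)(4) = 24
For a 2×2 matrix, A⁻¹ = (1/det(A)) · [[d, -b], [-c, a]]
    = (1/24) · [[4, 2], [-4, 4]]

A⁻¹ = 
  [ 1/6, 1/12]
  [-1/6,  1/6]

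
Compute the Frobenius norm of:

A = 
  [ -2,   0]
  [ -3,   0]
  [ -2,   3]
||A||_F = 5.099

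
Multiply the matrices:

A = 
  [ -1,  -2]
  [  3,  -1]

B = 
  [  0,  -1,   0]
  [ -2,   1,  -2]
A is 2×2 and B is 2×3, so AB is 2×3. Each entry is (row of A)·(column of B):
AB[1,1] = (-1)(0) + (-2)(-2) = 4
AB[1,2] = (-1)(-1) + (-2)(1) = -1
AB[1,3] = (-1)(0) + (-2)(-2) = 4
AB[2,1] = (3)(0) + (-1)(-2) = 2
AB[2,2] = (3)(-1) + (-1)(1) = -4
AB[2,3] = (3)(0) + (-1)(-2) = 2

AB = 
  [  4,  -1,   4]
  [  2,  -4,   2]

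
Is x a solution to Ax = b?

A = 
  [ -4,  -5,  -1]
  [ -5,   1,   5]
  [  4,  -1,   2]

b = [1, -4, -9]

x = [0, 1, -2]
No

Ax = [-3, -9, -5] ≠ b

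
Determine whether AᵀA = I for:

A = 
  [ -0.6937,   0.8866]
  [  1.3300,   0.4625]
No

AᵀA = 
  [  2.2501,   0.0001]
  [  0.0001,   1]
≠ I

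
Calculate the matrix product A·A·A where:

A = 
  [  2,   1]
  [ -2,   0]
A² = A·A:
A²[1,1] = (2)(2) + (1)(-2) = 2
A²[1,2] = (2)(1) + (1)(0) = 2
A²[2,1] = (-2)(2) + (0)(-2) = -4
A²[2,2] = (-2)(1) + (0)(0) = -2
A² = 
  [  2,   2]
  [ -4,  -2]

A^3 = A^2·A:
A^3[1,1] = (2)(2) + (2)(-2) = 0
A^3[1,2] = (2)(1) + (2)(0) = 2
A^3[2,1] = (-4)(2) + (-2)(-2) = -4
A^3[2,2] = (-4)(1) + (-2)(0) = -4
A^3 = 
  [  0,   2]
  [ -4,  -4]

Therefore
A^3 = 
  [  0,   2]
  [ -4,  -4]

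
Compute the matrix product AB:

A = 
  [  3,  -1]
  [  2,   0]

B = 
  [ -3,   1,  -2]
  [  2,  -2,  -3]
AB = 
  [-11,   5,  -3]
  [ -6,   2,  -4]

A is 2×2 and B is 2×3, so AB is 2×3. Each entry is (row of A)·(column of B):
AB[1,1] = (3)(-3) + (-1)(2) = -11
AB[1,2] = (3)(1) + (-1)(-2) = 5
AB[1,3] = (3)(-2) + (-1)(-3) = -3
AB[2,1] = (2)(-3) + (0)(2) = -6
AB[2,2] = (2)(1) + (0)(-2) = 2
AB[2,3] = (2)(-2) + (0)(-3) = -4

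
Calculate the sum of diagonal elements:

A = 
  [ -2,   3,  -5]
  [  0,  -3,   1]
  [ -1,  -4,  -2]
-7

tr(A) = -2 + -3 + -2 = -7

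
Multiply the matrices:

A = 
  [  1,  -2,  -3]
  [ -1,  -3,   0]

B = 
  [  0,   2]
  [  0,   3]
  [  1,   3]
A is 2×3 and B is 3×2, so AB is 2×2. Each entry is (row of A)·(column of B):
AB[1,1] = (1)(0) + (-2)(0) + (-3)(1) = -3
AB[1,2] = (1)(2) + (-2)(3) + (-3)(3) = -13
AB[2,1] = (-1)(0) + (-3)(0) + (0)(1) = 0
AB[2,2] = (-1)(2) + (-3)(3) + (0)(3) = -11

AB = 
  [ -3, -13]
  [  0, -11]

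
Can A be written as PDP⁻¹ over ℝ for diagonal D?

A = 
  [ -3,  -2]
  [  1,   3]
Yes

tr(A) = 0, det(A) = -7
Characteristic polynomial: λ² - tr(A)λ + det(A) = λ² - 7
λ² - 7 = 0  ⇒  λ = (0 ± √((0)² - 4·(-7)))/2 = (0 ± √(28))/2
  = √7,  -√7
Eigenvalues: √7, -√7  (≈ 2.646, -2.646)
The two irrational eigenvalues are distinct (simple), so each has alg. mult. = geom. mult. = 1.
Sum of geometric multiplicities equals n, so A has n independent eigenvectors.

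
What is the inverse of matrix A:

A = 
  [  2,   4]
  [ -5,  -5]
det(A) = (2)(-5) - (4)(-5) = 10
For a 2×2 matrix, A⁻¹ = (1/det(A)) · [[d, -b], [-c, a]]
    = (1/10) · [[-5, -4], [5, 2]]

A⁻¹ = 
  [-1/2, -2/5]
  [ 1/2,  1/5]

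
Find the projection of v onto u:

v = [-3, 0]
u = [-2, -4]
v·u = (-3)(-2) + (0)(-4) = 6
u·u = (-2)² + (-4)² = 20
proj_u(v) = (v·u / u·u) × u = (6/20) × u = (3/10) × u

proj_u(v) = [-3/5, -6/5]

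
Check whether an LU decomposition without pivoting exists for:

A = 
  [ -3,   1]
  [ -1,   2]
Yes.
A[1,1] = -3 ≠ 0, so Gaussian elimination proceeds without a row swap: multiplier ℓ₂₁ = (-1)/(-3) = 1/3, and U[2,2] = 2 - (1/3)(1) = 5/3.
L = 
  [  1,   0]
  [1/3,   1]
U = 
  [ -3,   1]
  [  0, 5/3]
Check row 2 of LU: [(1/3)(-3), (1/3)(1) + (5/3)] = [-1, 2] = row 2 of A ✓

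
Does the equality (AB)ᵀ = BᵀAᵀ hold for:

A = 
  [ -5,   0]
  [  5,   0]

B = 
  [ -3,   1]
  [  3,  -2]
Yes

(AB)ᵀ = 
  [ 15, -15]
  [ -5,   5]

BᵀAᵀ = 
  [ 15, -15]
  [ -5,   5]

Both sides are equal — this is the standard identity (AB)ᵀ = BᵀAᵀ, which holds for all A, B.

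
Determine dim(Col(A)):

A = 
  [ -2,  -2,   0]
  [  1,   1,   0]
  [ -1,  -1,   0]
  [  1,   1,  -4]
dim(Col(A)) = 2

Row reduce:
R2 → R2 + (1/2)·R1
R3 → R3 - (1/2)·R1
R4 → R4 + (1/2)·R1
Swap R2 ↔ R4
REF = 
  [ -2,  -2,   0]
  [  0,   0,  -4]
  [  0,   0,   0]
  [  0,   0,   0]
Pivot columns: 1, 3 → 2 pivots.
dim(Col(A)) = number of pivot columns = 2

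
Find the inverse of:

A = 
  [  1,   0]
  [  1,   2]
det(A) = (1)(2) - (0)(1) = 2
For a 2×2 matrix, A⁻¹ = (1/det(A)) · [[d, -b], [-c, a]]
    = (1/2) · [[2, 0], [-1, 1]]

A⁻¹ = 
  [   1,    0]
  [-1/2,  1/2]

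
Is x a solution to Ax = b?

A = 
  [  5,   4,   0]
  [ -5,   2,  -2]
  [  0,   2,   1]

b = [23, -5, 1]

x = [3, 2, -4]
No

Ax = [23, -3, 0] ≠ b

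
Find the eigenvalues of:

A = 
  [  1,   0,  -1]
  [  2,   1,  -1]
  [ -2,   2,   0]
Characteristic polynomial: det(λI - A) = λ³ - 2λ² + λ + 4
Testing integer divisors of the constant term: p(-1) = 0, so (λ + 1) is a factor:
p(λ) = (λ + 1)(λ² - 3λ + 4)
λ² - 3λ + 4 = 0  ⇒  λ = (3 ± √((-3)² - 4·(4)))/2 = (3 ± √(-7))/2
  = (3 + i√7)/2,  (3 - i√7)/2

λ = -1, (3 + i√7)/2, (3 - i√7)/2  (≈ -1, 1.5 + 1.323i, 1.5 - 1.323i)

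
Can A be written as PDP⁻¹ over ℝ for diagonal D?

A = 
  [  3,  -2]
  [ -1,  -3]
Yes

tr(A) = 0, det(A) = -11
Characteristic polynomial: λ² - tr(A)λ + det(A) = λ² - 11
λ² - 11 = 0  ⇒  λ = (0 ± √((0)² - 4·(-11)))/2 = (0 ± √(44))/2
  = √11,  -√11
Eigenvalues: √11, -√11  (≈ 3.317, -3.317)
The two irrational eigenvalues are distinct (simple), so each has alg. mult. = geom. mult. = 1.
Sum of geometric multiplicities equals n, so A has n independent eigenvectors.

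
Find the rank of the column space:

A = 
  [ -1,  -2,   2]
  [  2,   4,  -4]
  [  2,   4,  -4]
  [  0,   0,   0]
Row reduce:
R2 → R2 + (2)·R1
R3 → R3 + (2)·R1
REF = 
  [ -1,  -2,   2]
  [  0,   0,   0]
  [  0,   0,   0]
  [  0,   0,   0]
Pivot columns: 1 → 1 pivot.
dim(Col(A)) = number of pivot columns = 1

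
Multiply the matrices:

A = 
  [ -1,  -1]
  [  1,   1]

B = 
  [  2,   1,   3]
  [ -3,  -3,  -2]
AB = 
  [  1,   2,  -1]
  [ -1,  -2,   1]

A is 2×2 and B is 2×3, so AB is 2×3. Each entry is (row of A)·(column of B):
AB[1,1] = (-1)(2) + (-1)(-3) = 1
AB[1,2] = (-1)(1) + (-1)(-3) = 2
AB[1,3] = (-1)(3) + (-1)(-2) = -1
AB[2,1] = (1)(2) + (1)(-3) = -1
AB[2,2] = (1)(1) + (1)(-3) = -2
AB[2,3] = (1)(3) + (1)(-2) = 1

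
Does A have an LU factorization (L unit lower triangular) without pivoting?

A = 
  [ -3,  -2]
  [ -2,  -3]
Yes.
A[1,1] = -3 ≠ 0, so Gaussian elimination proceeds without a row swap: multiplier ℓ₂₁ = (-2)/(-3) = 2/3, and U[2,2] = -3 - (2/3)(-2) = -5/3.
L = 
  [  1,   0]
  [2/3,   1]
U = 
  [  -3,   -2]
  [   0, -5/3]
Check row 2 of LU: [(2/3)(-3), (2/3)(-2) + (-5/3)] = [-2, -3] = row 2 of A ✓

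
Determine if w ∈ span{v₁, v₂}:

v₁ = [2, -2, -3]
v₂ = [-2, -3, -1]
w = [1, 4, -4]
No

Form the augmented matrix and row-reduce:
[v₁|v₂|w] = 
  [  2,  -2,   1]
  [ -2,  -3,   4]
  [ -3,  -1,  -4]
R2 → R2 + (1)·R1
R3 → R3 + (3/2)·R1
R3 → R3 - (4/5)·R2
REF = 
  [    2,    -2,     1]
  [    0,    -5,     5]
  [    0,     0, -13/2]

Row 3 reads [0 0 | -13/2], i.e. 0 = -13/2, so the system is inconsistent and w ∉ span{v₁, v₂}.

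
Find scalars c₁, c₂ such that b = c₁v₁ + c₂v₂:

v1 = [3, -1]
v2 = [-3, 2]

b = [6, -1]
c1 = 3, c2 = 1

b = 3·v1 + 1·v2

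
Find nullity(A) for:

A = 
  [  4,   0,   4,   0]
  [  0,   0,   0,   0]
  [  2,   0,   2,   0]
nullity(A) = 3

Row reduce:
R3 → R3 - (1/2)·R1
REF = 
  [  4,   0,   4,   0]
  [  0,   0,   0,   0]
  [  0,   0,   0,   0]
Pivot columns: 1 → 1 pivot.
rank(A) = 1, so nullity(A) = 4 - 1 = 3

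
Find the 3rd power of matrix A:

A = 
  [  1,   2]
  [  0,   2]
A^3 = 
  [  1,  14]
  [  0,   8]

A² = A·A:
A²[1,1] = (1)(1) + (2)(0) = 1
A²[1,2] = (1)(2) + (2)(2) = 6
A²[2,1] = (0)(1) + (2)(0) = 0
A²[2,2] = (0)(2) + (2)(2) = 4
A² = 
  [  1,   6]
  [  0,   4]

A^3 = A^2·A:
A^3[1,1] = (1)(1) + (6)(0) = 1
A^3[1,2] = (1)(2) + (6)(2) = 14
A^3[2,1] = (0)(1) + (4)(0) = 0
A^3[2,2] = (0)(2) + (4)(2) = 8
A^3 = 
  [  1,  14]
  [  0,   8]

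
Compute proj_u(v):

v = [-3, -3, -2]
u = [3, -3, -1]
proj_u(v) = [6/19, -6/19, -2/19]

v·u = (-3)(3) + (-3)(-3) + (-2)(-1) = 2
u·u = (3)² + (-3)² + (-1)² = 19
proj_u(v) = (v·u / u·u) × u = (2/19) × u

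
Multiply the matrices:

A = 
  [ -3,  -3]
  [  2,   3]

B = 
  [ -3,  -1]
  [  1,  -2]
A is 2×2 and B is 2×2, so AB is 2×2. Each entry is (row of A)·(column of B):
AB[1,1] = (-3)(-3) + (-3)(1) = 6
AB[1,2] = (-3)(-1) + (-3)(-2) = 9
AB[2,1] = (2)(-3) + (3)(1) = -3
AB[2,2] = (2)(-1) + (3)(-2) = -8

AB = 
  [  6,   9]
  [ -3,  -8]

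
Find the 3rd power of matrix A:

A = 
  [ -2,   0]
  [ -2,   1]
A² = A·A:
A²[1,1] = (-2)(-2) + (0)(-2) = 4
A²[1,2] = (-2)(0) + (0)(1) = 0
A²[2,1] = (-2)(-2) + (1)(-2) = 2
A²[2,2] = (-2)(0) + (1)(1) = 1
A² = 
  [  4,   0]
  [  2,   1]

A^3 = A^2·A:
A^3[1,1] = (4)(-2) + (0)(-2) = -8
A^3[1,2] = (4)(0) + (0)(1) = 0
A^3[2,1] = (2)(-2) + (1)(-2) = -6
A^3[2,2] = (2)(0) + (1)(1) = 1
A^3 = 
  [ -8,   0]
  [ -6,   1]

Therefore
A^3 = 
  [ -8,   0]
  [ -6,   1]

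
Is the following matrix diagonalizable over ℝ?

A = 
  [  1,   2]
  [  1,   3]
Yes

tr(A) = 4, det(A) = 1
Characteristic polynomial: λ² - tr(A)λ + det(A) = λ² - 4λ + 1
λ² - 4λ + 1 = 0  ⇒  λ = (4 ± √((-4)² - 4·(1)))/2 = (4 ± √(12))/2
  = 2 + √3,  2 - √3
Eigenvalues: 2 + √3, 2 - √3  (≈ 3.732, 0.2679)
The two irrational eigenvalues are distinct (simple), so each has alg. mult. = geom. mult. = 1.
Sum of geometric multiplicities equals n, so A has n independent eigenvectors.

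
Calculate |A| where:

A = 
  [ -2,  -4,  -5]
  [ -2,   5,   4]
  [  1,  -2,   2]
-63

Cofactor expansion along row 1:
det(A) = (-2)·((5)(2) - (4)(-2)) - (-4)·((-2)(2) - (4)(1)) + (-5)·((-2)(-2) - (5)(1))
  = (-2)(18) - (-4)(-8) + (-5)(-1)
  = -63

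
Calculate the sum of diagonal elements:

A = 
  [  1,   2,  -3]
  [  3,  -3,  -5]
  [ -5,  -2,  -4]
-6

tr(A) = 1 + -3 + -4 = -6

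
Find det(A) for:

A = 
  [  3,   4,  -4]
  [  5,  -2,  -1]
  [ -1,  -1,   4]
-75

Cofactor expansion along row 1:
det(A) = (3)·((-2)(4) - (-1)(-1)) - (4)·((5)(4) - (-1)(-1)) + (-4)·((5)(-1) - (-2)(-1))
  = (3)(-9) - (4)(19) + (-4)(-7)
  = -75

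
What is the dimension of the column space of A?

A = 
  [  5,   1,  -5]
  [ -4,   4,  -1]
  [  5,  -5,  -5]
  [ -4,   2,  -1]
dim(Col(A)) = 3

Row reduce:
R2 → R2 + (4/5)·R1
R3 → R3 - (1)·R1
R4 → R4 + (4/5)·R1
R3 → R3 + (5/4)·R2
R4 → R4 - (7/12)·R2
R4 → R4 - (1/3)·R3
REF = 
  [    5,     1,    -5]
  [    0,  24/5,    -5]
  [    0,     0, -25/4]
  [    0,     0,     0]
Pivot columns: 1, 2, 3 → 3 pivots.
dim(Col(A)) = number of pivot columns = 3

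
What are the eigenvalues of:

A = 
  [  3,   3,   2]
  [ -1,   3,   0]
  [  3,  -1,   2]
λ = 4, 2 + √2, 2 - √2  (≈ 4, 3.414, 0.5858)

Characteristic polynomial: det(λI - A) = λ³ - 8λ² + 18λ - 8
Testing integer divisors of the constant term: p(4) = 0, so (λ - 4) is a factor:
p(λ) = (λ - 4)(λ² - 4λ + 2)
λ² - 4λ + 2 = 0  ⇒  λ = (4 ± √((-4)² - 4·(2)))/2 = (4 ± √(8))/2
  = 2 + √2,  2 - √2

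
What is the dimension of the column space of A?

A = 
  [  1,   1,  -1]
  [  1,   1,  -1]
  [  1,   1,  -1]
Row reduce:
R2 → R2 - (1)·R1
R3 → R3 - (1)·R1
REF = 
  [  1,   1,  -1]
  [  0,   0,   0]
  [  0,   0,   0]
Pivot columns: 1 → 1 pivot.
dim(Col(A)) = number of pivot columns = 1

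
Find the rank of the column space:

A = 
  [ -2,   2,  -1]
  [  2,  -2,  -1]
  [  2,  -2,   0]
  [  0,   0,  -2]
dim(Col(A)) = 2

Row reduce:
R2 → R2 + (1)·R1
R3 → R3 + (1)·R1
R3 → R3 - (1/2)·R2
R4 → R4 - (1)·R2
REF = 
  [ -2,   2,  -1]
  [  0,   0,  -2]
  [  0,   0,   0]
  [  0,   0,   0]
Pivot columns: 1, 3 → 2 pivots.
dim(Col(A)) = number of pivot columns = 2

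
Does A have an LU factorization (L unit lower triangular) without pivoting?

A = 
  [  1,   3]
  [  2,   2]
Yes.
A[1,1] = 1 ≠ 0, so Gaussian elimination proceeds without a row swap: multiplier ℓ₂₁ = (2)/(1) = 2, and U[2,2] = 2 - (2)(3) = -4.
L = 
  [  1,   0]
  [  2,   1]
U = 
  [  1,   3]
  [  0,  -4]
Check row 2 of LU: [(2)(1), (2)(3) + (-4)] = [2, 2] = row 2 of A ✓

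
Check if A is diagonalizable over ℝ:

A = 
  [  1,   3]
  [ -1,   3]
No

tr(A) = 4, det(A) = 6
Characteristic polynomial: λ² - tr(A)λ + det(A) = λ² - 4λ + 6
λ² - 4λ + 6 = 0  ⇒  λ = (4 ± √((-4)² - 4·(6)))/2 = (4 ± √(-8))/2
  = 2 + i√2,  2 - i√2
Eigenvalues: 2 + i√2, 2 - i√2  (≈ 2 + 1.414i, 2 - 1.414i)
Has complex eigenvalues (not diagonalizable over ℝ).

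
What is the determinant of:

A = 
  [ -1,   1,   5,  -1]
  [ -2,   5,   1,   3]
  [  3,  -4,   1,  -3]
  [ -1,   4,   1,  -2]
169

Cofactor expansion along row 1: det(A) = a₁₁M₁₁ - a₁₂M₁₂ + a₁₃M₁₃ - a₁₄M₁₄

M₁₁ = det[[5, 1, 3]; [-4, 1, -3]; [4, 1, -2]]
  = (5)·((1)(-2) - (-3)(1)) - (1)·((-4)(-2) - (-3)(4)) + (3)·((-4)(1) - (1)(4))
  = (5)(1) - (1)(20) + (3)(-8)
  = -39
M₁₂ = det[[-2, 1, 3]; [3, 1, -3]; [-1, 1, -2]]
  = (-2)·((1)(-2) - (-3)(1)) - (1)·((3)(-2) - (-3)(-1)) + (3)·((3)(1) - (1)(-1))
  = (-2)(1) - (1)(-9) + (3)(4)
  = 19
M₁₃ = det[[-2, 5, 3]; [3, -4, -3]; [-1, 4, -2]]
  = (-2)·((-4)(-2) - (-3)(4)) - (5)·((3)(-2) - (-3)(-1)) + (3)·((3)(4) - (-4)(-1))
  = (-2)(20) - (5)(-9) + (3)(8)
  = 29
M₁₄ = det[[-2, 5, 1]; [3, -4, 1]; [-1, 4, 1]]
  = (-2)·((-4)(1) - (1)(4)) - (5)·((3)(1) - (1)(-1)) + (1)·((3)(4) - (-4)(-1))
  = (-2)(-8) - (5)(4) + (1)(8)
  = 4

det(A) = (-1)(-39) - (1)(19) + (5)(29) - (-1)(4) = 169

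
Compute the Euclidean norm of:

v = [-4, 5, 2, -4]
7.81

||v||₂ = √((-4)² + (5)² + (2)² + (-4)²) = √61 = 7.81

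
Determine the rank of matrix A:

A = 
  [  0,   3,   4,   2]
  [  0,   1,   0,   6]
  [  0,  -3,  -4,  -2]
Row reduce:
R2 → R2 - (1/3)·R1
R3 → R3 + (1)·R1
REF = 
  [   0,    3,    4,    2]
  [   0,    0, -4/3, 16/3]
  [   0,    0,    0,    0]
Pivot columns: 2, 3 → 2 pivots.

rank(A) = 2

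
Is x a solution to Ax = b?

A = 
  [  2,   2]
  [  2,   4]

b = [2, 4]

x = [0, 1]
Yes

Ax = [2, 4] = b ✓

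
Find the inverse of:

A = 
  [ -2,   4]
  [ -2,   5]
det(A) = (-2)(5) - (4)(-2) = -2
For a 2×2 matrix, A⁻¹ = (1/det(A)) · [[d, -b], [-c, a]]
    = (-1/2) · [[5, -4], [2, -2]]

A⁻¹ = 
  [-5/2,    2]
  [  -1,    1]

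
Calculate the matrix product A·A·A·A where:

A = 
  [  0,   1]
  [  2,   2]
A² = A·A:
A²[1,1] = (0)(0) + (1)(2) = 2
A²[1,2] = (0)(1) + (1)(2) = 2
A²[2,1] = (2)(0) + (2)(2) = 4
A²[2,2] = (2)(1) + (2)(2) = 6
A² = 
  [  2,   2]
  [  4,   6]

A^3 = A^2·A:
A^3[1,1] = (2)(0) + (2)(2) = 4
A^3[1,2] = (2)(1) + (2)(2) = 6
A^3[2,1] = (4)(0) + (6)(2) = 12
A^3[2,2] = (4)(1) + (6)(2) = 16
A^3 = 
  [  4,   6]
  [ 12,  16]

A^4 = A^3·A:
A^4[1,1] = (4)(0) + (6)(2) = 12
A^4[1,2] = (4)(1) + (6)(2) = 16
A^4[2,1] = (12)(0) + (16)(2) = 32
A^4[2,2] = (12)(1) + (16)(2) = 44
A^4 = 
  [ 12,  16]
  [ 32,  44]

Therefore
A^4 = 
  [ 12,  16]
  [ 32,  44]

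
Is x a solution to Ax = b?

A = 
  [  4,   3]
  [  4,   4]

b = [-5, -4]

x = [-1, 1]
No

Ax = [-1, 0] ≠ b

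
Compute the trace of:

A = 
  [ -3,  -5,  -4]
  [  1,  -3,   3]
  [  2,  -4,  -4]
-10

tr(A) = -3 + -3 + -4 = -10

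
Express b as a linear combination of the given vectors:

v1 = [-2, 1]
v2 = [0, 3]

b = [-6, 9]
c1 = 3, c2 = 2

b = 3·v1 + 2·v2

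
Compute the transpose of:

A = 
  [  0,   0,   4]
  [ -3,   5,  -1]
Aᵀ = 
  [  0,  -3]
  [  0,   5]
  [  4,  -1]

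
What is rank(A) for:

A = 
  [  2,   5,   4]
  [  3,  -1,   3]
rank(A) = 2

Row reduce:
R2 → R2 - (3/2)·R1
REF = 
  [    2,     5,     4]
  [    0, -17/2,    -3]
Pivot columns: 1, 2 → 2 pivots.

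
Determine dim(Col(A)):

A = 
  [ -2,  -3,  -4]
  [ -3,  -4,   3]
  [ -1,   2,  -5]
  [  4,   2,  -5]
dim(Col(A)) = 3

Row reduce:
R2 → R2 - (3/2)·R1
R3 → R3 - (1/2)·R1
R4 → R4 + (2)·R1
R3 → R3 - (7)·R2
R4 → R4 + (8)·R2
R4 → R4 + (59/66)·R3
REF = 
  [ -2,  -3,  -4]
  [  0, 1/2,   9]
  [  0,   0, -66]
  [  0,   0,   0]
Pivot columns: 1, 2, 3 → 3 pivots.
dim(Col(A)) = number of pivot columns = 3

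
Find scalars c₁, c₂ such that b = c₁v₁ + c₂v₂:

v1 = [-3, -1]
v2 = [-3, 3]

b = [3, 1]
c1 = -1, c2 = 0

b = -1·v1 + 0·v2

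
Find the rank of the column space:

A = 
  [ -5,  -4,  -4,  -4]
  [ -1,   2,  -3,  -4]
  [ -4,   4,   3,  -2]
dim(Col(A)) = 3

Row reduce:
R2 → R2 - (1/5)·R1
R3 → R3 - (4/5)·R1
R3 → R3 - (18/7)·R2
REF = 
  [   -5,    -4,    -4,    -4]
  [    0,  14/5, -11/5, -16/5]
  [    0,     0,  83/7,  66/7]
Pivot columns: 1, 2, 3 → 3 pivots.
dim(Col(A)) = number of pivot columns = 3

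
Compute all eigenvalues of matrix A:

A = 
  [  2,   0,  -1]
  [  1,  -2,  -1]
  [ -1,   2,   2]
λ = 1, (1 + √17)/2, (1 - √17)/2  (≈ 1, 2.562, -1.562)

Characteristic polynomial: det(λI - A) = λ³ - 2λ² - 3λ + 4
Testing integer divisors of the constant term: p(1) = 0, so (λ - 1) is a factor:
p(λ) = (λ - 1)(λ² - λ - 4)
λ² - λ - 4 = 0  ⇒  λ = (1 ± √((-1)² - 4·(-4)))/2 = (1 ± √(17))/2
  = (1 + √17)/2,  (1 - √17)/2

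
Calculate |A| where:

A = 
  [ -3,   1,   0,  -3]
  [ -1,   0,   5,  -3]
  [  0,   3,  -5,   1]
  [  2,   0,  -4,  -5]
Cofactor expansion along row 1: det(A) = a₁₁M₁₁ - a₁₂M₁₂ + a₁₃M₁₃ - a₁₄M₁₄

M₁₁ = det[[0, 5, -3]; [3, -5, 1]; [0, -4, -5]]
  = (0)·((-5)(-5) - (1)(-4)) - (5)·((3)(-5) - (1)(0)) + (-3)·((3)(-4) - (-5)(0))
  = (0)(29) - (5)(-15) + (-3)(-12)
  = 111
M₁₂ = det[[-1, 5, -3]; [0, -5, 1]; [2, -4, -5]]
  = (-1)·((-5)(-5) - (1)(-4)) - (5)·((0)(-5) - (1)(2)) + (-3)·((0)(-4) - (-5)(2))
  = (-1)(29) - (5)(-2) + (-3)(10)
  = -49
M₁₃ = det[[-1, 0, -3]; [0, 3, 1]; [2, 0, -5]]
  = (-1)·((3)(-5) - (1)(0)) - (0)·((0)(-5) - (1)(2)) + (-3)·((0)(0) - (3)(2))
  = (-1)(-15) - (0)(-2) + (-3)(-6)
  = 33
M₁₄ = det[[-1, 0, 5]; [0, 3, -5]; [2, 0, -4]]
  = (-1)·((3)(-4) - (-5)(0)) - (0)·((0)(-4) - (-5)(2)) + (5)·((0)(0) - (3)(2))
  = (-1)(-12) - (0)(10) + (5)(-6)
  = -18

det(A) = (-3)(111) - (1)(-49) + (0)(33) - (-3)(-18) = -338

det(A) = -338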